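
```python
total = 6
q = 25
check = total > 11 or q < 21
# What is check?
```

Answer: False

Derivation:
Trace (tracking check):
total = 6  # -> total = 6
q = 25  # -> q = 25
check = total > 11 or q < 21  # -> check = False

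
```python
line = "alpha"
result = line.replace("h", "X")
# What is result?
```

Answer: 'alpXa'

Derivation:
Trace (tracking result):
line = 'alpha'  # -> line = 'alpha'
result = line.replace('h', 'X')  # -> result = 'alpXa'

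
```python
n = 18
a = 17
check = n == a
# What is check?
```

Answer: False

Derivation:
Trace (tracking check):
n = 18  # -> n = 18
a = 17  # -> a = 17
check = n == a  # -> check = False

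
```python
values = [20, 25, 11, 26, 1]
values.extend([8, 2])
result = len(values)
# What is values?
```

Trace (tracking values):
values = [20, 25, 11, 26, 1]  # -> values = [20, 25, 11, 26, 1]
values.extend([8, 2])  # -> values = [20, 25, 11, 26, 1, 8, 2]
result = len(values)  # -> result = 7

Answer: [20, 25, 11, 26, 1, 8, 2]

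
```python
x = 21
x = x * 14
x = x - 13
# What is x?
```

Answer: 281

Derivation:
Trace (tracking x):
x = 21  # -> x = 21
x = x * 14  # -> x = 294
x = x - 13  # -> x = 281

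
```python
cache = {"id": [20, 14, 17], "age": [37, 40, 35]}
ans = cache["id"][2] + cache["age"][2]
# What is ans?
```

Answer: 52

Derivation:
Trace (tracking ans):
cache = {'id': [20, 14, 17], 'age': [37, 40, 35]}  # -> cache = {'id': [20, 14, 17], 'age': [37, 40, 35]}
ans = cache['id'][2] + cache['age'][2]  # -> ans = 52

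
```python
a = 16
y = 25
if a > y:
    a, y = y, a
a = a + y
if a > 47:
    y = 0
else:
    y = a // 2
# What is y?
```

Trace (tracking y):
a = 16  # -> a = 16
y = 25  # -> y = 25
if a > y:  # condition is False
a = a + y  # -> a = 41
if a > 47:  # condition is False
else:
    y = a // 2  # -> y = 20

Answer: 20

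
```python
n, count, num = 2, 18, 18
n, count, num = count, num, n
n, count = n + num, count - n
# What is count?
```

Answer: 0

Derivation:
Trace (tracking count):
n, count, num = (2, 18, 18)  # -> n = 2, count = 18, num = 18
n, count, num = (count, num, n)  # -> n = 18, count = 18, num = 2
n, count = (n + num, count - n)  # -> n = 20, count = 0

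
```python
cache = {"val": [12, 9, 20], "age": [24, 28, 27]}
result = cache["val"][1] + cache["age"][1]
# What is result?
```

Answer: 37

Derivation:
Trace (tracking result):
cache = {'val': [12, 9, 20], 'age': [24, 28, 27]}  # -> cache = {'val': [12, 9, 20], 'age': [24, 28, 27]}
result = cache['val'][1] + cache['age'][1]  # -> result = 37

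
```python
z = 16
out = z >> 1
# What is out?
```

Answer: 8

Derivation:
Trace (tracking out):
z = 16  # -> z = 16
out = z >> 1  # -> out = 8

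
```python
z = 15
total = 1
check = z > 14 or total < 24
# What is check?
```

Answer: True

Derivation:
Trace (tracking check):
z = 15  # -> z = 15
total = 1  # -> total = 1
check = z > 14 or total < 24  # -> check = True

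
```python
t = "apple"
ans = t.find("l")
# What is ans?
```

Answer: 3

Derivation:
Trace (tracking ans):
t = 'apple'  # -> t = 'apple'
ans = t.find('l')  # -> ans = 3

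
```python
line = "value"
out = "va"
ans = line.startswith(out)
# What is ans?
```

Answer: True

Derivation:
Trace (tracking ans):
line = 'value'  # -> line = 'value'
out = 'va'  # -> out = 'va'
ans = line.startswith(out)  # -> ans = True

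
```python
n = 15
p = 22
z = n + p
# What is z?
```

Trace (tracking z):
n = 15  # -> n = 15
p = 22  # -> p = 22
z = n + p  # -> z = 37

Answer: 37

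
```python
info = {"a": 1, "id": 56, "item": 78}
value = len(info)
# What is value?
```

Trace (tracking value):
info = {'a': 1, 'id': 56, 'item': 78}  # -> info = {'a': 1, 'id': 56, 'item': 78}
value = len(info)  # -> value = 3

Answer: 3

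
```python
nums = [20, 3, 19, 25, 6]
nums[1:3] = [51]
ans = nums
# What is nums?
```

Answer: [20, 51, 25, 6]

Derivation:
Trace (tracking nums):
nums = [20, 3, 19, 25, 6]  # -> nums = [20, 3, 19, 25, 6]
nums[1:3] = [51]  # -> nums = [20, 51, 25, 6]
ans = nums  # -> ans = [20, 51, 25, 6]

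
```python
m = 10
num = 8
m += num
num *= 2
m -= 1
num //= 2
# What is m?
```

Answer: 17

Derivation:
Trace (tracking m):
m = 10  # -> m = 10
num = 8  # -> num = 8
m += num  # -> m = 18
num *= 2  # -> num = 16
m -= 1  # -> m = 17
num //= 2  # -> num = 8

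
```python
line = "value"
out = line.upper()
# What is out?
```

Trace (tracking out):
line = 'value'  # -> line = 'value'
out = line.upper()  # -> out = 'VALUE'

Answer: 'VALUE'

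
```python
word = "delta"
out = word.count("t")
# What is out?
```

Answer: 1

Derivation:
Trace (tracking out):
word = 'delta'  # -> word = 'delta'
out = word.count('t')  # -> out = 1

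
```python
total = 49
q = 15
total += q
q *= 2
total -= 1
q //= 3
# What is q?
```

Answer: 10

Derivation:
Trace (tracking q):
total = 49  # -> total = 49
q = 15  # -> q = 15
total += q  # -> total = 64
q *= 2  # -> q = 30
total -= 1  # -> total = 63
q //= 3  # -> q = 10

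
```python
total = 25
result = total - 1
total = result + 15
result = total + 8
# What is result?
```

Trace (tracking result):
total = 25  # -> total = 25
result = total - 1  # -> result = 24
total = result + 15  # -> total = 39
result = total + 8  # -> result = 47

Answer: 47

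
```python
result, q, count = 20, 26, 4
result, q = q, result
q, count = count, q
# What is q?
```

Answer: 4

Derivation:
Trace (tracking q):
result, q, count = (20, 26, 4)  # -> result = 20, q = 26, count = 4
result, q = (q, result)  # -> result = 26, q = 20
q, count = (count, q)  # -> q = 4, count = 20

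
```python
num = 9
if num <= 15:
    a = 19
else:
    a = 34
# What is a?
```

Answer: 19

Derivation:
Trace (tracking a):
num = 9  # -> num = 9
if num <= 15:  # condition is True
    a = 19  # -> a = 19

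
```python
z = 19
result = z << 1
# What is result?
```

Answer: 38

Derivation:
Trace (tracking result):
z = 19  # -> z = 19
result = z << 1  # -> result = 38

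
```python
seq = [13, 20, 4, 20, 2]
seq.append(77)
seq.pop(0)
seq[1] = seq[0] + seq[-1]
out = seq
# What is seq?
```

Answer: [20, 97, 20, 2, 77]

Derivation:
Trace (tracking seq):
seq = [13, 20, 4, 20, 2]  # -> seq = [13, 20, 4, 20, 2]
seq.append(77)  # -> seq = [13, 20, 4, 20, 2, 77]
seq.pop(0)  # -> seq = [20, 4, 20, 2, 77]
seq[1] = seq[0] + seq[-1]  # -> seq = [20, 97, 20, 2, 77]
out = seq  # -> out = [20, 97, 20, 2, 77]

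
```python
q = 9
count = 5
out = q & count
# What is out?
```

Answer: 1

Derivation:
Trace (tracking out):
q = 9  # -> q = 9
count = 5  # -> count = 5
out = q & count  # -> out = 1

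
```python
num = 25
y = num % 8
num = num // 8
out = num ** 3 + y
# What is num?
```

Answer: 3

Derivation:
Trace (tracking num):
num = 25  # -> num = 25
y = num % 8  # -> y = 1
num = num // 8  # -> num = 3
out = num ** 3 + y  # -> out = 28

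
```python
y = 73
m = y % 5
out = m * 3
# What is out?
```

Trace (tracking out):
y = 73  # -> y = 73
m = y % 5  # -> m = 3
out = m * 3  # -> out = 9

Answer: 9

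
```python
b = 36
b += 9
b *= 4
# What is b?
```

Answer: 180

Derivation:
Trace (tracking b):
b = 36  # -> b = 36
b += 9  # -> b = 45
b *= 4  # -> b = 180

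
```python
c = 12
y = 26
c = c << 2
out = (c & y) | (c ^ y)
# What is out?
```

Answer: 58

Derivation:
Trace (tracking out):
c = 12  # -> c = 12
y = 26  # -> y = 26
c = c << 2  # -> c = 48
out = c & y | c ^ y  # -> out = 58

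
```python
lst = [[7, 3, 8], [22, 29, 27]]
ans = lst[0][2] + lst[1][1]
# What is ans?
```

Answer: 37

Derivation:
Trace (tracking ans):
lst = [[7, 3, 8], [22, 29, 27]]  # -> lst = [[7, 3, 8], [22, 29, 27]]
ans = lst[0][2] + lst[1][1]  # -> ans = 37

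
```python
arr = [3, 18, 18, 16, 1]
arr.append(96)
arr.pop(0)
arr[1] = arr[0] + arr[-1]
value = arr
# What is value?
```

Trace (tracking value):
arr = [3, 18, 18, 16, 1]  # -> arr = [3, 18, 18, 16, 1]
arr.append(96)  # -> arr = [3, 18, 18, 16, 1, 96]
arr.pop(0)  # -> arr = [18, 18, 16, 1, 96]
arr[1] = arr[0] + arr[-1]  # -> arr = [18, 114, 16, 1, 96]
value = arr  # -> value = [18, 114, 16, 1, 96]

Answer: [18, 114, 16, 1, 96]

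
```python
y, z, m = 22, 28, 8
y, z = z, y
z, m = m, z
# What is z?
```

Answer: 8

Derivation:
Trace (tracking z):
y, z, m = (22, 28, 8)  # -> y = 22, z = 28, m = 8
y, z = (z, y)  # -> y = 28, z = 22
z, m = (m, z)  # -> z = 8, m = 22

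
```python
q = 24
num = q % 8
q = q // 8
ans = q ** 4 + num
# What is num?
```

Trace (tracking num):
q = 24  # -> q = 24
num = q % 8  # -> num = 0
q = q // 8  # -> q = 3
ans = q ** 4 + num  # -> ans = 81

Answer: 0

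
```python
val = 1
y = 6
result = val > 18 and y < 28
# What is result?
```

Answer: False

Derivation:
Trace (tracking result):
val = 1  # -> val = 1
y = 6  # -> y = 6
result = val > 18 and y < 28  # -> result = False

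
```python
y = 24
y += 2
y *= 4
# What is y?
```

Answer: 104

Derivation:
Trace (tracking y):
y = 24  # -> y = 24
y += 2  # -> y = 26
y *= 4  # -> y = 104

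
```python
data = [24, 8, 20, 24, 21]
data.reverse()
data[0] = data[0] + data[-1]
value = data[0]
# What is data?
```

Answer: [45, 24, 20, 8, 24]

Derivation:
Trace (tracking data):
data = [24, 8, 20, 24, 21]  # -> data = [24, 8, 20, 24, 21]
data.reverse()  # -> data = [21, 24, 20, 8, 24]
data[0] = data[0] + data[-1]  # -> data = [45, 24, 20, 8, 24]
value = data[0]  # -> value = 45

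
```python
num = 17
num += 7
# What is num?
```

Answer: 24

Derivation:
Trace (tracking num):
num = 17  # -> num = 17
num += 7  # -> num = 24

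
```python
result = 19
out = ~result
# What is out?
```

Answer: -20

Derivation:
Trace (tracking out):
result = 19  # -> result = 19
out = ~result  # -> out = -20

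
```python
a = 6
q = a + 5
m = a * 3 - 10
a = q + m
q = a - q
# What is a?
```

Answer: 19

Derivation:
Trace (tracking a):
a = 6  # -> a = 6
q = a + 5  # -> q = 11
m = a * 3 - 10  # -> m = 8
a = q + m  # -> a = 19
q = a - q  # -> q = 8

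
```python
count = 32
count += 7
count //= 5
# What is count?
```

Trace (tracking count):
count = 32  # -> count = 32
count += 7  # -> count = 39
count //= 5  # -> count = 7

Answer: 7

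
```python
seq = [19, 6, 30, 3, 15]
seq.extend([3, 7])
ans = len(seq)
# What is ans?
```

Trace (tracking ans):
seq = [19, 6, 30, 3, 15]  # -> seq = [19, 6, 30, 3, 15]
seq.extend([3, 7])  # -> seq = [19, 6, 30, 3, 15, 3, 7]
ans = len(seq)  # -> ans = 7

Answer: 7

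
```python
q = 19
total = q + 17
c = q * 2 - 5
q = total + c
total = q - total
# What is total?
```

Trace (tracking total):
q = 19  # -> q = 19
total = q + 17  # -> total = 36
c = q * 2 - 5  # -> c = 33
q = total + c  # -> q = 69
total = q - total  # -> total = 33

Answer: 33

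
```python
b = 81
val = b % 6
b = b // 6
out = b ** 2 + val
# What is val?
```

Trace (tracking val):
b = 81  # -> b = 81
val = b % 6  # -> val = 3
b = b // 6  # -> b = 13
out = b ** 2 + val  # -> out = 172

Answer: 3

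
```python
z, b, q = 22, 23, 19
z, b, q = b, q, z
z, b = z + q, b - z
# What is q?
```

Answer: 22

Derivation:
Trace (tracking q):
z, b, q = (22, 23, 19)  # -> z = 22, b = 23, q = 19
z, b, q = (b, q, z)  # -> z = 23, b = 19, q = 22
z, b = (z + q, b - z)  # -> z = 45, b = -4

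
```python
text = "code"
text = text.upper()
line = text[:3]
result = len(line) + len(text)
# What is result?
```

Answer: 7

Derivation:
Trace (tracking result):
text = 'code'  # -> text = 'code'
text = text.upper()  # -> text = 'CODE'
line = text[:3]  # -> line = 'COD'
result = len(line) + len(text)  # -> result = 7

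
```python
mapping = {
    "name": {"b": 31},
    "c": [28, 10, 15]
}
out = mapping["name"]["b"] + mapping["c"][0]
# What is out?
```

Trace (tracking out):
mapping = {'name': {'b': 31}, 'c': [28, 10, 15]}  # -> mapping = {'name': {'b': 31}, 'c': [28, 10, 15]}
out = mapping['name']['b'] + mapping['c'][0]  # -> out = 59

Answer: 59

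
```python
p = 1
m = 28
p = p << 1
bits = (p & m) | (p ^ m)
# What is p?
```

Trace (tracking p):
p = 1  # -> p = 1
m = 28  # -> m = 28
p = p << 1  # -> p = 2
bits = p & m | p ^ m  # -> bits = 30

Answer: 2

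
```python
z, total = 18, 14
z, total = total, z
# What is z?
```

Trace (tracking z):
z, total = (18, 14)  # -> z = 18, total = 14
z, total = (total, z)  # -> z = 14, total = 18

Answer: 14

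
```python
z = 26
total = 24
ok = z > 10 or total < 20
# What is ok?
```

Answer: True

Derivation:
Trace (tracking ok):
z = 26  # -> z = 26
total = 24  # -> total = 24
ok = z > 10 or total < 20  # -> ok = True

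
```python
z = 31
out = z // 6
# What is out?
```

Trace (tracking out):
z = 31  # -> z = 31
out = z // 6  # -> out = 5

Answer: 5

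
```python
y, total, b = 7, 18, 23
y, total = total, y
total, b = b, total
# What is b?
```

Answer: 7

Derivation:
Trace (tracking b):
y, total, b = (7, 18, 23)  # -> y = 7, total = 18, b = 23
y, total = (total, y)  # -> y = 18, total = 7
total, b = (b, total)  # -> total = 23, b = 7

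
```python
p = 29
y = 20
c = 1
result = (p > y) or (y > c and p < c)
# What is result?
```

Answer: True

Derivation:
Trace (tracking result):
p = 29  # -> p = 29
y = 20  # -> y = 20
c = 1  # -> c = 1
result = p > y or (y > c and p < c)  # -> result = True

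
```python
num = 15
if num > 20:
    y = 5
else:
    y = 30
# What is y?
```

Trace (tracking y):
num = 15  # -> num = 15
if num > 20:  # condition is False
else:
    y = 30  # -> y = 30

Answer: 30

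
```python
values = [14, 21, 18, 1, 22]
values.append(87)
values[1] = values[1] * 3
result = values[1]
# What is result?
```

Trace (tracking result):
values = [14, 21, 18, 1, 22]  # -> values = [14, 21, 18, 1, 22]
values.append(87)  # -> values = [14, 21, 18, 1, 22, 87]
values[1] = values[1] * 3  # -> values = [14, 63, 18, 1, 22, 87]
result = values[1]  # -> result = 63

Answer: 63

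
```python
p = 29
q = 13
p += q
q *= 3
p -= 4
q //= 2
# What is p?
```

Trace (tracking p):
p = 29  # -> p = 29
q = 13  # -> q = 13
p += q  # -> p = 42
q *= 3  # -> q = 39
p -= 4  # -> p = 38
q //= 2  # -> q = 19

Answer: 38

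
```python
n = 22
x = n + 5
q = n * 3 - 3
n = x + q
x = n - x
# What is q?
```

Trace (tracking q):
n = 22  # -> n = 22
x = n + 5  # -> x = 27
q = n * 3 - 3  # -> q = 63
n = x + q  # -> n = 90
x = n - x  # -> x = 63

Answer: 63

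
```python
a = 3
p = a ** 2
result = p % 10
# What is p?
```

Trace (tracking p):
a = 3  # -> a = 3
p = a ** 2  # -> p = 9
result = p % 10  # -> result = 9

Answer: 9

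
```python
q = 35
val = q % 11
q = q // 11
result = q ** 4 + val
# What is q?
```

Answer: 3

Derivation:
Trace (tracking q):
q = 35  # -> q = 35
val = q % 11  # -> val = 2
q = q // 11  # -> q = 3
result = q ** 4 + val  # -> result = 83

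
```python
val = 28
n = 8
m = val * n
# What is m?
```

Answer: 224

Derivation:
Trace (tracking m):
val = 28  # -> val = 28
n = 8  # -> n = 8
m = val * n  # -> m = 224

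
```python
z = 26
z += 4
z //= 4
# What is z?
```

Trace (tracking z):
z = 26  # -> z = 26
z += 4  # -> z = 30
z //= 4  # -> z = 7

Answer: 7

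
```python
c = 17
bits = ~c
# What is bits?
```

Trace (tracking bits):
c = 17  # -> c = 17
bits = ~c  # -> bits = -18

Answer: -18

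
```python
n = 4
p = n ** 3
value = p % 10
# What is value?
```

Answer: 4

Derivation:
Trace (tracking value):
n = 4  # -> n = 4
p = n ** 3  # -> p = 64
value = p % 10  # -> value = 4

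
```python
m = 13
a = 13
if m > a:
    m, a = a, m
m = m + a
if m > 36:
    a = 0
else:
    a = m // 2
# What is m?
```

Answer: 26

Derivation:
Trace (tracking m):
m = 13  # -> m = 13
a = 13  # -> a = 13
if m > a:  # condition is False
m = m + a  # -> m = 26
if m > 36:  # condition is False
else:
    a = m // 2  # -> a = 13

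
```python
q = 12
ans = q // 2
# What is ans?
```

Trace (tracking ans):
q = 12  # -> q = 12
ans = q // 2  # -> ans = 6

Answer: 6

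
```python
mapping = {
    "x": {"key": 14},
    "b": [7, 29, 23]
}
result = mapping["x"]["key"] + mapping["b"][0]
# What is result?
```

Trace (tracking result):
mapping = {'x': {'key': 14}, 'b': [7, 29, 23]}  # -> mapping = {'x': {'key': 14}, 'b': [7, 29, 23]}
result = mapping['x']['key'] + mapping['b'][0]  # -> result = 21

Answer: 21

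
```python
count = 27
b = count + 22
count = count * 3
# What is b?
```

Answer: 49

Derivation:
Trace (tracking b):
count = 27  # -> count = 27
b = count + 22  # -> b = 49
count = count * 3  # -> count = 81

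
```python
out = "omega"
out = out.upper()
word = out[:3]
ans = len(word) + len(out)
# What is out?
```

Answer: 'OMEGA'

Derivation:
Trace (tracking out):
out = 'omega'  # -> out = 'omega'
out = out.upper()  # -> out = 'OMEGA'
word = out[:3]  # -> word = 'OME'
ans = len(word) + len(out)  # -> ans = 8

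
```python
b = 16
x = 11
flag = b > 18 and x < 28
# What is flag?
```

Trace (tracking flag):
b = 16  # -> b = 16
x = 11  # -> x = 11
flag = b > 18 and x < 28  # -> flag = False

Answer: False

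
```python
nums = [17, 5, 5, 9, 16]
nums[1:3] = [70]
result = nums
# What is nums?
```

Trace (tracking nums):
nums = [17, 5, 5, 9, 16]  # -> nums = [17, 5, 5, 9, 16]
nums[1:3] = [70]  # -> nums = [17, 70, 9, 16]
result = nums  # -> result = [17, 70, 9, 16]

Answer: [17, 70, 9, 16]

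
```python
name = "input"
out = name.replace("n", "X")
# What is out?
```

Answer: 'iXput'

Derivation:
Trace (tracking out):
name = 'input'  # -> name = 'input'
out = name.replace('n', 'X')  # -> out = 'iXput'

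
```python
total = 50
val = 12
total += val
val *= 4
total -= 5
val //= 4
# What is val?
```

Answer: 12

Derivation:
Trace (tracking val):
total = 50  # -> total = 50
val = 12  # -> val = 12
total += val  # -> total = 62
val *= 4  # -> val = 48
total -= 5  # -> total = 57
val //= 4  # -> val = 12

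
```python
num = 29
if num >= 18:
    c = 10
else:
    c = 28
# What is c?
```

Answer: 10

Derivation:
Trace (tracking c):
num = 29  # -> num = 29
if num >= 18:  # condition is True
    c = 10  # -> c = 10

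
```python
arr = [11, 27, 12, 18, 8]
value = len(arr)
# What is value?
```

Answer: 5

Derivation:
Trace (tracking value):
arr = [11, 27, 12, 18, 8]  # -> arr = [11, 27, 12, 18, 8]
value = len(arr)  # -> value = 5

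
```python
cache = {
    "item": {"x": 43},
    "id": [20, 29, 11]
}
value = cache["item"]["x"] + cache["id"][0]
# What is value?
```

Trace (tracking value):
cache = {'item': {'x': 43}, 'id': [20, 29, 11]}  # -> cache = {'item': {'x': 43}, 'id': [20, 29, 11]}
value = cache['item']['x'] + cache['id'][0]  # -> value = 63

Answer: 63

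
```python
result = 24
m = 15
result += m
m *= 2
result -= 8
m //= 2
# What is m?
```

Answer: 15

Derivation:
Trace (tracking m):
result = 24  # -> result = 24
m = 15  # -> m = 15
result += m  # -> result = 39
m *= 2  # -> m = 30
result -= 8  # -> result = 31
m //= 2  # -> m = 15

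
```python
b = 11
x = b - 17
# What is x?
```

Trace (tracking x):
b = 11  # -> b = 11
x = b - 17  # -> x = -6

Answer: -6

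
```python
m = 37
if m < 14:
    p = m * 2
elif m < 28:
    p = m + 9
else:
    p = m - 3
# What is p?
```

Trace (tracking p):
m = 37  # -> m = 37
if m < 14:  # condition is False
elif m < 28:  # condition is False
else:
    p = m - 3  # -> p = 34

Answer: 34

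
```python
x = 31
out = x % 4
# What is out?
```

Trace (tracking out):
x = 31  # -> x = 31
out = x % 4  # -> out = 3

Answer: 3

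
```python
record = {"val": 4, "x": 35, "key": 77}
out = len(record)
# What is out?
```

Answer: 3

Derivation:
Trace (tracking out):
record = {'val': 4, 'x': 35, 'key': 77}  # -> record = {'val': 4, 'x': 35, 'key': 77}
out = len(record)  # -> out = 3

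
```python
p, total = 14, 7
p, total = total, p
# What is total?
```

Trace (tracking total):
p, total = (14, 7)  # -> p = 14, total = 7
p, total = (total, p)  # -> p = 7, total = 14

Answer: 14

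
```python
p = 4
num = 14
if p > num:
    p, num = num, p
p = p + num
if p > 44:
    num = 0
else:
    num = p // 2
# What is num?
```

Answer: 9

Derivation:
Trace (tracking num):
p = 4  # -> p = 4
num = 14  # -> num = 14
if p > num:  # condition is False
p = p + num  # -> p = 18
if p > 44:  # condition is False
else:
    num = p // 2  # -> num = 9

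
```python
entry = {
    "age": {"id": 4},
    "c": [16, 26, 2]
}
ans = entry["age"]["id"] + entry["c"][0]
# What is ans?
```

Answer: 20

Derivation:
Trace (tracking ans):
entry = {'age': {'id': 4}, 'c': [16, 26, 2]}  # -> entry = {'age': {'id': 4}, 'c': [16, 26, 2]}
ans = entry['age']['id'] + entry['c'][0]  # -> ans = 20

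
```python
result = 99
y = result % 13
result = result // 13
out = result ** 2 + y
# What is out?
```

Answer: 57

Derivation:
Trace (tracking out):
result = 99  # -> result = 99
y = result % 13  # -> y = 8
result = result // 13  # -> result = 7
out = result ** 2 + y  # -> out = 57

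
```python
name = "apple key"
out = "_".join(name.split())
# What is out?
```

Answer: 'apple_key'

Derivation:
Trace (tracking out):
name = 'apple key'  # -> name = 'apple key'
out = '_'.join(name.split())  # -> out = 'apple_key'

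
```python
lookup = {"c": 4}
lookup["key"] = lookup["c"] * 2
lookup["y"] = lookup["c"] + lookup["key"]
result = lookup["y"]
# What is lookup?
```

Trace (tracking lookup):
lookup = {'c': 4}  # -> lookup = {'c': 4}
lookup['key'] = lookup['c'] * 2  # -> lookup = {'c': 4, 'key': 8}
lookup['y'] = lookup['c'] + lookup['key']  # -> lookup = {'c': 4, 'key': 8, 'y': 12}
result = lookup['y']  # -> result = 12

Answer: {'c': 4, 'key': 8, 'y': 12}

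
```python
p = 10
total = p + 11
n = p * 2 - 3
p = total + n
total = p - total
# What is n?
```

Answer: 17

Derivation:
Trace (tracking n):
p = 10  # -> p = 10
total = p + 11  # -> total = 21
n = p * 2 - 3  # -> n = 17
p = total + n  # -> p = 38
total = p - total  # -> total = 17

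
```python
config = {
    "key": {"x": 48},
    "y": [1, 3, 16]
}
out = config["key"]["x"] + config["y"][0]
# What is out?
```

Trace (tracking out):
config = {'key': {'x': 48}, 'y': [1, 3, 16]}  # -> config = {'key': {'x': 48}, 'y': [1, 3, 16]}
out = config['key']['x'] + config['y'][0]  # -> out = 49

Answer: 49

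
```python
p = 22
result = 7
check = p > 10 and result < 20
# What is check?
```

Answer: True

Derivation:
Trace (tracking check):
p = 22  # -> p = 22
result = 7  # -> result = 7
check = p > 10 and result < 20  # -> check = True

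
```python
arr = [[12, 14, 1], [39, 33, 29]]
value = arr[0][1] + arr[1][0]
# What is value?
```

Answer: 53

Derivation:
Trace (tracking value):
arr = [[12, 14, 1], [39, 33, 29]]  # -> arr = [[12, 14, 1], [39, 33, 29]]
value = arr[0][1] + arr[1][0]  # -> value = 53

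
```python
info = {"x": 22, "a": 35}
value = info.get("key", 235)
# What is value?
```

Trace (tracking value):
info = {'x': 22, 'a': 35}  # -> info = {'x': 22, 'a': 35}
value = info.get('key', 235)  # -> value = 235

Answer: 235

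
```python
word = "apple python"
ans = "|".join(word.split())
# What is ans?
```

Trace (tracking ans):
word = 'apple python'  # -> word = 'apple python'
ans = '|'.join(word.split())  # -> ans = 'apple|python'

Answer: 'apple|python'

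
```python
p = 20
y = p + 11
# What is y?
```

Trace (tracking y):
p = 20  # -> p = 20
y = p + 11  # -> y = 31

Answer: 31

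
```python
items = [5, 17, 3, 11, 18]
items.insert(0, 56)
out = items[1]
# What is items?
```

Answer: [56, 5, 17, 3, 11, 18]

Derivation:
Trace (tracking items):
items = [5, 17, 3, 11, 18]  # -> items = [5, 17, 3, 11, 18]
items.insert(0, 56)  # -> items = [56, 5, 17, 3, 11, 18]
out = items[1]  # -> out = 5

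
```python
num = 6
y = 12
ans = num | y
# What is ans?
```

Trace (tracking ans):
num = 6  # -> num = 6
y = 12  # -> y = 12
ans = num | y  # -> ans = 14

Answer: 14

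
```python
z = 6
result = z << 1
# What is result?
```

Trace (tracking result):
z = 6  # -> z = 6
result = z << 1  # -> result = 12

Answer: 12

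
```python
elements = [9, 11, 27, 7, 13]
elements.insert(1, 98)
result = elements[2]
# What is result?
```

Trace (tracking result):
elements = [9, 11, 27, 7, 13]  # -> elements = [9, 11, 27, 7, 13]
elements.insert(1, 98)  # -> elements = [9, 98, 11, 27, 7, 13]
result = elements[2]  # -> result = 11

Answer: 11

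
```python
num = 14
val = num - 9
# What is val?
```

Trace (tracking val):
num = 14  # -> num = 14
val = num - 9  # -> val = 5

Answer: 5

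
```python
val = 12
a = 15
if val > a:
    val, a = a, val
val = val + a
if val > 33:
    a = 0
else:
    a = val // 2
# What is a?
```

Trace (tracking a):
val = 12  # -> val = 12
a = 15  # -> a = 15
if val > a:  # condition is False
val = val + a  # -> val = 27
if val > 33:  # condition is False
else:
    a = val // 2  # -> a = 13

Answer: 13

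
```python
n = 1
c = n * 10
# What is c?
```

Trace (tracking c):
n = 1  # -> n = 1
c = n * 10  # -> c = 10

Answer: 10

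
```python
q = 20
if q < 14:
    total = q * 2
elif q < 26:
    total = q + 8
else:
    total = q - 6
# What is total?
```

Answer: 28

Derivation:
Trace (tracking total):
q = 20  # -> q = 20
if q < 14:  # condition is False
elif q < 26:  # condition is True
    total = q + 8  # -> total = 28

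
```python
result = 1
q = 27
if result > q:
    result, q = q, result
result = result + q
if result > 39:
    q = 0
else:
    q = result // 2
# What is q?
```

Trace (tracking q):
result = 1  # -> result = 1
q = 27  # -> q = 27
if result > q:  # condition is False
result = result + q  # -> result = 28
if result > 39:  # condition is False
else:
    q = result // 2  # -> q = 14

Answer: 14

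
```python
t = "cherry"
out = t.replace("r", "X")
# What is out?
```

Trace (tracking out):
t = 'cherry'  # -> t = 'cherry'
out = t.replace('r', 'X')  # -> out = 'cheXXy'

Answer: 'cheXXy'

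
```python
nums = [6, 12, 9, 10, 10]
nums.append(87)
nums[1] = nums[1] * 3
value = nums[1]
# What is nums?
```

Answer: [6, 36, 9, 10, 10, 87]

Derivation:
Trace (tracking nums):
nums = [6, 12, 9, 10, 10]  # -> nums = [6, 12, 9, 10, 10]
nums.append(87)  # -> nums = [6, 12, 9, 10, 10, 87]
nums[1] = nums[1] * 3  # -> nums = [6, 36, 9, 10, 10, 87]
value = nums[1]  # -> value = 36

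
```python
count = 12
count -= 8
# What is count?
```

Answer: 4

Derivation:
Trace (tracking count):
count = 12  # -> count = 12
count -= 8  # -> count = 4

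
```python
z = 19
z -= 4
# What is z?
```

Answer: 15

Derivation:
Trace (tracking z):
z = 19  # -> z = 19
z -= 4  # -> z = 15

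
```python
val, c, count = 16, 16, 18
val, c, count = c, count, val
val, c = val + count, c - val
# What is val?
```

Answer: 32

Derivation:
Trace (tracking val):
val, c, count = (16, 16, 18)  # -> val = 16, c = 16, count = 18
val, c, count = (c, count, val)  # -> val = 16, c = 18, count = 16
val, c = (val + count, c - val)  # -> val = 32, c = 2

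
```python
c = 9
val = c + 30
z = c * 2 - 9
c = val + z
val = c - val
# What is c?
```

Trace (tracking c):
c = 9  # -> c = 9
val = c + 30  # -> val = 39
z = c * 2 - 9  # -> z = 9
c = val + z  # -> c = 48
val = c - val  # -> val = 9

Answer: 48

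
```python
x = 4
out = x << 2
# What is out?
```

Answer: 16

Derivation:
Trace (tracking out):
x = 4  # -> x = 4
out = x << 2  # -> out = 16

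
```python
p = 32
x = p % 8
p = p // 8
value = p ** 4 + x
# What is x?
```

Trace (tracking x):
p = 32  # -> p = 32
x = p % 8  # -> x = 0
p = p // 8  # -> p = 4
value = p ** 4 + x  # -> value = 256

Answer: 0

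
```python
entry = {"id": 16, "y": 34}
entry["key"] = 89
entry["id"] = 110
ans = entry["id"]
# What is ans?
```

Answer: 110

Derivation:
Trace (tracking ans):
entry = {'id': 16, 'y': 34}  # -> entry = {'id': 16, 'y': 34}
entry['key'] = 89  # -> entry = {'id': 16, 'y': 34, 'key': 89}
entry['id'] = 110  # -> entry = {'id': 110, 'y': 34, 'key': 89}
ans = entry['id']  # -> ans = 110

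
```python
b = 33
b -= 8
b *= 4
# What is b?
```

Answer: 100

Derivation:
Trace (tracking b):
b = 33  # -> b = 33
b -= 8  # -> b = 25
b *= 4  # -> b = 100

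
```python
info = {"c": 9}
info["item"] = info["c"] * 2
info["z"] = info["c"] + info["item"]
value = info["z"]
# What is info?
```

Answer: {'c': 9, 'item': 18, 'z': 27}

Derivation:
Trace (tracking info):
info = {'c': 9}  # -> info = {'c': 9}
info['item'] = info['c'] * 2  # -> info = {'c': 9, 'item': 18}
info['z'] = info['c'] + info['item']  # -> info = {'c': 9, 'item': 18, 'z': 27}
value = info['z']  # -> value = 27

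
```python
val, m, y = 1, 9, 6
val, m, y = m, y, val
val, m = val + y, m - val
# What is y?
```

Answer: 1

Derivation:
Trace (tracking y):
val, m, y = (1, 9, 6)  # -> val = 1, m = 9, y = 6
val, m, y = (m, y, val)  # -> val = 9, m = 6, y = 1
val, m = (val + y, m - val)  # -> val = 10, m = -3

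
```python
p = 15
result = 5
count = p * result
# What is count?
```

Trace (tracking count):
p = 15  # -> p = 15
result = 5  # -> result = 5
count = p * result  # -> count = 75

Answer: 75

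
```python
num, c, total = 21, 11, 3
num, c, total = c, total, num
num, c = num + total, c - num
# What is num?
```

Answer: 32

Derivation:
Trace (tracking num):
num, c, total = (21, 11, 3)  # -> num = 21, c = 11, total = 3
num, c, total = (c, total, num)  # -> num = 11, c = 3, total = 21
num, c = (num + total, c - num)  # -> num = 32, c = -8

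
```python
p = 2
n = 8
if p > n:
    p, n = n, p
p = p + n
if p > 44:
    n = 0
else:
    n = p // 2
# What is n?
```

Trace (tracking n):
p = 2  # -> p = 2
n = 8  # -> n = 8
if p > n:  # condition is False
p = p + n  # -> p = 10
if p > 44:  # condition is False
else:
    n = p // 2  # -> n = 5

Answer: 5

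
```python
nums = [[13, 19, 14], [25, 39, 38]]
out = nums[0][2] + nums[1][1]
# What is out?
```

Answer: 53

Derivation:
Trace (tracking out):
nums = [[13, 19, 14], [25, 39, 38]]  # -> nums = [[13, 19, 14], [25, 39, 38]]
out = nums[0][2] + nums[1][1]  # -> out = 53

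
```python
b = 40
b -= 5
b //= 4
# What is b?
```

Answer: 8

Derivation:
Trace (tracking b):
b = 40  # -> b = 40
b -= 5  # -> b = 35
b //= 4  # -> b = 8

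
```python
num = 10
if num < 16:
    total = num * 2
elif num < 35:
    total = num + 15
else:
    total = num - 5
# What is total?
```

Trace (tracking total):
num = 10  # -> num = 10
if num < 16:  # condition is True
    total = num * 2  # -> total = 20

Answer: 20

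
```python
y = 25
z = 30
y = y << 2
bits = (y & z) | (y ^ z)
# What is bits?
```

Trace (tracking bits):
y = 25  # -> y = 25
z = 30  # -> z = 30
y = y << 2  # -> y = 100
bits = y & z | y ^ z  # -> bits = 126

Answer: 126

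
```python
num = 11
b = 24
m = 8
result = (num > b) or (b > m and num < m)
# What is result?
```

Answer: False

Derivation:
Trace (tracking result):
num = 11  # -> num = 11
b = 24  # -> b = 24
m = 8  # -> m = 8
result = num > b or (b > m and num < m)  # -> result = False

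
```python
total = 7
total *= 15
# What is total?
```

Answer: 105

Derivation:
Trace (tracking total):
total = 7  # -> total = 7
total *= 15  # -> total = 105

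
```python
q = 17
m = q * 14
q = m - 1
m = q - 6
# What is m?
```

Answer: 231

Derivation:
Trace (tracking m):
q = 17  # -> q = 17
m = q * 14  # -> m = 238
q = m - 1  # -> q = 237
m = q - 6  # -> m = 231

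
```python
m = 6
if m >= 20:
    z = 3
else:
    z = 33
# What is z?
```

Answer: 33

Derivation:
Trace (tracking z):
m = 6  # -> m = 6
if m >= 20:  # condition is False
else:
    z = 33  # -> z = 33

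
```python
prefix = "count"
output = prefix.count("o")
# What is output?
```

Trace (tracking output):
prefix = 'count'  # -> prefix = 'count'
output = prefix.count('o')  # -> output = 1

Answer: 1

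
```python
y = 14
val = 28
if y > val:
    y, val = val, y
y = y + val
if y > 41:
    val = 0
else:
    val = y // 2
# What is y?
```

Trace (tracking y):
y = 14  # -> y = 14
val = 28  # -> val = 28
if y > val:  # condition is False
y = y + val  # -> y = 42
if y > 41:  # condition is True
    val = 0  # -> val = 0

Answer: 42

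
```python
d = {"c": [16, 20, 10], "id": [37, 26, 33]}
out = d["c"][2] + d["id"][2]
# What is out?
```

Answer: 43

Derivation:
Trace (tracking out):
d = {'c': [16, 20, 10], 'id': [37, 26, 33]}  # -> d = {'c': [16, 20, 10], 'id': [37, 26, 33]}
out = d['c'][2] + d['id'][2]  # -> out = 43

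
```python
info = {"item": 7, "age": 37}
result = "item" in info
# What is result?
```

Trace (tracking result):
info = {'item': 7, 'age': 37}  # -> info = {'item': 7, 'age': 37}
result = 'item' in info  # -> result = True

Answer: True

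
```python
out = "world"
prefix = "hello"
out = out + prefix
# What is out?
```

Answer: 'worldhello'

Derivation:
Trace (tracking out):
out = 'world'  # -> out = 'world'
prefix = 'hello'  # -> prefix = 'hello'
out = out + prefix  # -> out = 'worldhello'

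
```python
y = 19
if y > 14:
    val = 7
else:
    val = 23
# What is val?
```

Answer: 7

Derivation:
Trace (tracking val):
y = 19  # -> y = 19
if y > 14:  # condition is True
    val = 7  # -> val = 7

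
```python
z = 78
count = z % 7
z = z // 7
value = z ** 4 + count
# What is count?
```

Trace (tracking count):
z = 78  # -> z = 78
count = z % 7  # -> count = 1
z = z // 7  # -> z = 11
value = z ** 4 + count  # -> value = 14642

Answer: 1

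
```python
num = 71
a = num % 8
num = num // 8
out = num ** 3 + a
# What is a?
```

Trace (tracking a):
num = 71  # -> num = 71
a = num % 8  # -> a = 7
num = num // 8  # -> num = 8
out = num ** 3 + a  # -> out = 519

Answer: 7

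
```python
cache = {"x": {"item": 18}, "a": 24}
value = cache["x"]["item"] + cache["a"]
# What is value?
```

Answer: 42

Derivation:
Trace (tracking value):
cache = {'x': {'item': 18}, 'a': 24}  # -> cache = {'x': {'item': 18}, 'a': 24}
value = cache['x']['item'] + cache['a']  # -> value = 42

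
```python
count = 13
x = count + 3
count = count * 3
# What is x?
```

Answer: 16

Derivation:
Trace (tracking x):
count = 13  # -> count = 13
x = count + 3  # -> x = 16
count = count * 3  # -> count = 39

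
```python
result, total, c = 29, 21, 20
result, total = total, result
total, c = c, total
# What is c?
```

Trace (tracking c):
result, total, c = (29, 21, 20)  # -> result = 29, total = 21, c = 20
result, total = (total, result)  # -> result = 21, total = 29
total, c = (c, total)  # -> total = 20, c = 29

Answer: 29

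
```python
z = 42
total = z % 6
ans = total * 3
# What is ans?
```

Answer: 0

Derivation:
Trace (tracking ans):
z = 42  # -> z = 42
total = z % 6  # -> total = 0
ans = total * 3  # -> ans = 0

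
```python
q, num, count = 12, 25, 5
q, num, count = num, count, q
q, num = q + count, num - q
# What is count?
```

Trace (tracking count):
q, num, count = (12, 25, 5)  # -> q = 12, num = 25, count = 5
q, num, count = (num, count, q)  # -> q = 25, num = 5, count = 12
q, num = (q + count, num - q)  # -> q = 37, num = -20

Answer: 12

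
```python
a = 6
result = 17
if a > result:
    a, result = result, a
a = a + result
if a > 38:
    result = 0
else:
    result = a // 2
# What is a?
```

Answer: 23

Derivation:
Trace (tracking a):
a = 6  # -> a = 6
result = 17  # -> result = 17
if a > result:  # condition is False
a = a + result  # -> a = 23
if a > 38:  # condition is False
else:
    result = a // 2  # -> result = 11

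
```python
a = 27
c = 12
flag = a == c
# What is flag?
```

Trace (tracking flag):
a = 27  # -> a = 27
c = 12  # -> c = 12
flag = a == c  # -> flag = False

Answer: False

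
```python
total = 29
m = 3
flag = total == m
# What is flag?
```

Answer: False

Derivation:
Trace (tracking flag):
total = 29  # -> total = 29
m = 3  # -> m = 3
flag = total == m  # -> flag = False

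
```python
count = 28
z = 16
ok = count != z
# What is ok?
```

Answer: True

Derivation:
Trace (tracking ok):
count = 28  # -> count = 28
z = 16  # -> z = 16
ok = count != z  # -> ok = True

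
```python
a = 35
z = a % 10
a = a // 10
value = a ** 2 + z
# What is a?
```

Answer: 3

Derivation:
Trace (tracking a):
a = 35  # -> a = 35
z = a % 10  # -> z = 5
a = a // 10  # -> a = 3
value = a ** 2 + z  # -> value = 14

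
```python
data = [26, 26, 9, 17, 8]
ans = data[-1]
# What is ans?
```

Trace (tracking ans):
data = [26, 26, 9, 17, 8]  # -> data = [26, 26, 9, 17, 8]
ans = data[-1]  # -> ans = 8

Answer: 8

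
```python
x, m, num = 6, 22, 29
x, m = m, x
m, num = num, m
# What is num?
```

Trace (tracking num):
x, m, num = (6, 22, 29)  # -> x = 6, m = 22, num = 29
x, m = (m, x)  # -> x = 22, m = 6
m, num = (num, m)  # -> m = 29, num = 6

Answer: 6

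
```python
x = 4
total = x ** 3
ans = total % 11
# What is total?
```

Answer: 64

Derivation:
Trace (tracking total):
x = 4  # -> x = 4
total = x ** 3  # -> total = 64
ans = total % 11  # -> ans = 9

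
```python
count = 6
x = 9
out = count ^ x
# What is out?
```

Answer: 15

Derivation:
Trace (tracking out):
count = 6  # -> count = 6
x = 9  # -> x = 9
out = count ^ x  # -> out = 15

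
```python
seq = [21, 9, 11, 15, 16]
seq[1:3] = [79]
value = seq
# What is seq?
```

Answer: [21, 79, 15, 16]

Derivation:
Trace (tracking seq):
seq = [21, 9, 11, 15, 16]  # -> seq = [21, 9, 11, 15, 16]
seq[1:3] = [79]  # -> seq = [21, 79, 15, 16]
value = seq  # -> value = [21, 79, 15, 16]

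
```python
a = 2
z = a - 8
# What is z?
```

Trace (tracking z):
a = 2  # -> a = 2
z = a - 8  # -> z = -6

Answer: -6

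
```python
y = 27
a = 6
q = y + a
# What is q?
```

Answer: 33

Derivation:
Trace (tracking q):
y = 27  # -> y = 27
a = 6  # -> a = 6
q = y + a  # -> q = 33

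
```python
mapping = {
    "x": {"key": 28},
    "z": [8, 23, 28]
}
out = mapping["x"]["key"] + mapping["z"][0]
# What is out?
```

Answer: 36

Derivation:
Trace (tracking out):
mapping = {'x': {'key': 28}, 'z': [8, 23, 28]}  # -> mapping = {'x': {'key': 28}, 'z': [8, 23, 28]}
out = mapping['x']['key'] + mapping['z'][0]  # -> out = 36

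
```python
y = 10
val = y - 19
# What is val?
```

Trace (tracking val):
y = 10  # -> y = 10
val = y - 19  # -> val = -9

Answer: -9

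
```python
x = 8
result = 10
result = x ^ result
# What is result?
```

Answer: 2

Derivation:
Trace (tracking result):
x = 8  # -> x = 8
result = 10  # -> result = 10
result = x ^ result  # -> result = 2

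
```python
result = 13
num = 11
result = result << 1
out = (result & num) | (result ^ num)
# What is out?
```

Answer: 27

Derivation:
Trace (tracking out):
result = 13  # -> result = 13
num = 11  # -> num = 11
result = result << 1  # -> result = 26
out = result & num | result ^ num  # -> out = 27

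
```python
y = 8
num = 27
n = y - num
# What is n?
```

Answer: -19

Derivation:
Trace (tracking n):
y = 8  # -> y = 8
num = 27  # -> num = 27
n = y - num  # -> n = -19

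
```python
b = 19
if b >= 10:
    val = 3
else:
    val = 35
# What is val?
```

Trace (tracking val):
b = 19  # -> b = 19
if b >= 10:  # condition is True
    val = 3  # -> val = 3

Answer: 3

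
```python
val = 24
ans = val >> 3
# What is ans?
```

Trace (tracking ans):
val = 24  # -> val = 24
ans = val >> 3  # -> ans = 3

Answer: 3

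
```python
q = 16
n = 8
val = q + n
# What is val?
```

Trace (tracking val):
q = 16  # -> q = 16
n = 8  # -> n = 8
val = q + n  # -> val = 24

Answer: 24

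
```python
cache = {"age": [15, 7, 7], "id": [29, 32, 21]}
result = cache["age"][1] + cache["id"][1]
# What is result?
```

Trace (tracking result):
cache = {'age': [15, 7, 7], 'id': [29, 32, 21]}  # -> cache = {'age': [15, 7, 7], 'id': [29, 32, 21]}
result = cache['age'][1] + cache['id'][1]  # -> result = 39

Answer: 39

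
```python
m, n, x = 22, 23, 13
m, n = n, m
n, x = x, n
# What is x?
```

Trace (tracking x):
m, n, x = (22, 23, 13)  # -> m = 22, n = 23, x = 13
m, n = (n, m)  # -> m = 23, n = 22
n, x = (x, n)  # -> n = 13, x = 22

Answer: 22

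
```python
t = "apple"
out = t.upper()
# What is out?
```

Trace (tracking out):
t = 'apple'  # -> t = 'apple'
out = t.upper()  # -> out = 'APPLE'

Answer: 'APPLE'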